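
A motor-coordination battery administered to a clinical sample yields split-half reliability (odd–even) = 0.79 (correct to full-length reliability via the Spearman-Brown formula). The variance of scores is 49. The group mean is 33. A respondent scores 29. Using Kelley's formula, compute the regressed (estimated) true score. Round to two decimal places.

29.47

r_full = 2·0.79 / (1 + 0.79) ≈ 0.8827
T̂ = r·X + (1 − r)·M = 0.8827·29 + 0.1173·33 ≈ 25.5978 + 3.8715 ≈ 29.4693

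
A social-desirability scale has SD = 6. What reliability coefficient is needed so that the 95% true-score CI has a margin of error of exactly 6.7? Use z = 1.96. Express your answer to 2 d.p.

SEM needed = half-width / z = 6.7/1.96 ≈ 3.418
r = 1 − (SEM / SD)² = 1 − (3.418 / 6)² ≈ 1 − 0.325 ≈ 0.675

0.68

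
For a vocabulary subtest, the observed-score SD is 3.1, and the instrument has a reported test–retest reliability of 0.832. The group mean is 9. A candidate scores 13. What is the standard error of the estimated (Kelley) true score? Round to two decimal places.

SE_est = SD * √(r(1 − r)) = 3.100 * √0.140 ≃ 3.100 * 0.374 ≃ 1.159

1.16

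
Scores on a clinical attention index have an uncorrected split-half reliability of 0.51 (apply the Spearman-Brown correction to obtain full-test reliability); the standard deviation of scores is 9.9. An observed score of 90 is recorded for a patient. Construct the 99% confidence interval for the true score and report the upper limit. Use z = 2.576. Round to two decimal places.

104.53

Full-length reliability (Spearman-Brown) = 2(0.51)/(1+0.51) ≈ 0.675
SEM = 9.900 × √(1 − 0.675) = 9.900 × √0.325 ≈ 9.900 × 0.570 ≈ 5.640
2.576 × SEM ≈ 14.527
Upper bound: 90 + 14.527 = 104.527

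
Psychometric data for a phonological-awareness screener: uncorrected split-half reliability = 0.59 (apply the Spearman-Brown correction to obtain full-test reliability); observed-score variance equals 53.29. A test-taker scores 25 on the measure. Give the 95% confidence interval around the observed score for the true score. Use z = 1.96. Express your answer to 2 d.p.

[17.73, 32.27]

σ = 53.29^(1/2) = 7.3000
Full-length reliability (Spearman-Brown) = 2(0.59)/(1+0.59) ≈ 0.7421
The standard error of measurement is 7.3000·√(1 − 0.7421) ≈ 7.3000·0.5078 ≈ 3.7069.
1.96 · SEM ≈ 7.2656
CI = 25 ± 7.2656 → [17.7344, 32.2656]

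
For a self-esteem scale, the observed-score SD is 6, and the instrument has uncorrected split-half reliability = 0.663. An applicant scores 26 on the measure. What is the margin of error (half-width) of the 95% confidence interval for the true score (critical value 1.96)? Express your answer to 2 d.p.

5.29

Full-length reliability (Spearman-Brown) = 2(0.663)/(1+0.663) ≃ 0.7974
The standard error of measurement is 6.0000·√(1 − 0.7974) ≃ 6.0000·0.4502 ≃ 2.7010.
Margin = 1.96 · 2.7010 ≃ 5.2939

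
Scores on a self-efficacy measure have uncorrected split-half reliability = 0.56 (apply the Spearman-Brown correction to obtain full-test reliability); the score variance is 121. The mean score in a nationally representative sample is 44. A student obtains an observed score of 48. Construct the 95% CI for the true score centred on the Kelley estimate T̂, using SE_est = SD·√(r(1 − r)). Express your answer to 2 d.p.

σ = 121^(1/2) = 11.000
r_full = 2·0.56 / (1 + 0.56) ≈ 0.718
Estimated true score = 0.718·48 + (1 − 0.718)·44 ≈ 46.872
SE_est = 11.000·√(0.718·0.282) ≈ 4.950
95% CI: 46.872 ± 9.702 ≈ (37.170, 56.574)

[37.17, 56.57]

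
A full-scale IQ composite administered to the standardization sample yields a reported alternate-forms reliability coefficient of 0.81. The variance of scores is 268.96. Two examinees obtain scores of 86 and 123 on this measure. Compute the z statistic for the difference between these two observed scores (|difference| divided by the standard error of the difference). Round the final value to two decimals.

3.66

SD = √268.96 ≈ 16.400
SEM = 16.400 * √(1 − 0.810) = 16.400 * √0.190 ≈ 16.400 * 0.436 ≈ 7.149
SE_diff = √2 * SEM ≈ 10.110
z = 37 / 10.110 ≈ 3.660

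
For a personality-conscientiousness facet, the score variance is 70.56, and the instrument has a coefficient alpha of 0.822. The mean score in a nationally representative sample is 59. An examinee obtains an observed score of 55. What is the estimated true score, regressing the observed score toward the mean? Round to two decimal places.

55.71

Estimated true score = 0.8220·55 + (1 − 0.8220)·59 ≃ 55.7120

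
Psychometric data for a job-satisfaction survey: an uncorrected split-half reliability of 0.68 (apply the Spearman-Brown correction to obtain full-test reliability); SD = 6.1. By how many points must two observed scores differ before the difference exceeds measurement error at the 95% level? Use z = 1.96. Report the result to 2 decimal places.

7.38

Spearman-Brown: r = 2(0.68) / (1 + 0.68) = 1.3600 / 1.6800 ≈ 0.8095
SEM = 6.1000 * √(1 − 0.8095) = 6.1000 * √0.1905 ≈ 6.1000 * 0.4364 ≈ 2.6623
SE_diff = SEM * √2 ≈ 2.6623 * 1.4142 ≈ 3.7650
Minimum reliable difference = 1.96 * SE_diff ≈ 1.96 * 3.7650 ≈ 7.3794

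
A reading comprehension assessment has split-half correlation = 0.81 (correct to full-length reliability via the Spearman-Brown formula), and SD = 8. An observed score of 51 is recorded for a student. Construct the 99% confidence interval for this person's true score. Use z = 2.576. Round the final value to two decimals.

[44.32, 57.68]

Spearman-Brown: r = 2(0.81) / (1 + 0.81) = 1.62000 / 1.81000 ≈ 0.89503
SEM = 8.00000 * √(1 − 0.89503) = 8.00000 * √0.10497 ≈ 8.00000 * 0.32399 ≈ 2.59196
2.576 * SEM ≈ 6.67688
99% CI: 51 ± 6.67688 = [44.32312, 57.67688]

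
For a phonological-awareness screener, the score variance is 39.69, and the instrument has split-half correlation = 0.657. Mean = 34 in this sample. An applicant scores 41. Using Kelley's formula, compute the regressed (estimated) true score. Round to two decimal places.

39.55

Spearman-Brown: r = 2(0.657) / (1 + 0.657) = 1.314 / 1.657 ≈ 0.793
T̂ = r·X + (1 − r)·M = 0.793×41 + 0.207×34 = 32.513 + 7.038 ≈ 39.551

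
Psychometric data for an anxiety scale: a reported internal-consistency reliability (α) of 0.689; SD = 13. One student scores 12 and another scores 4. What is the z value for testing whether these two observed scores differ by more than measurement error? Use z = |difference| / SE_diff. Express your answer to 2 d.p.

0.78

The standard error of measurement is 13.00000×√(1 − 0.68900) ≈ 13.00000×0.55767 ≈ 7.24976.
SE_diff = SEM × √2 ≈ 7.24976 × 1.41421 ≈ 10.25271
z = 8 / 10.25271 ≈ 0.78028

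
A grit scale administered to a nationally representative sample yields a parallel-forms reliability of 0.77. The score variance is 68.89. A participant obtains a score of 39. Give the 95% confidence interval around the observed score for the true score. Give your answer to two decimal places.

[31.20, 46.80]

SD = √68.89 = 8.300
SEM = 8.300*√(1 − 0.770) ≈ 3.981
Half-width = 1.96*3.981 ≈ 7.802
Interval: (31.198, 46.802)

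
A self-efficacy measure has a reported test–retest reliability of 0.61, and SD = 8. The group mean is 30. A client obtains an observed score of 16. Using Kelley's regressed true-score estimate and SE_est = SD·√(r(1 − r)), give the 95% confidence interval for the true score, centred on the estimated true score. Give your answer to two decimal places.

Estimated true score = 0.61000·16 + (1 − 0.61000)·30 ≈ 21.46000
SE_est = SD · √(r(1 − r)) = 8.00000 · √0.23790 ≈ 8.00000 · 0.48775 ≈ 3.90200
CI = 21.46000 ± 1.96 · 3.90200 → [13.81208, 29.10792]

[13.81, 29.11]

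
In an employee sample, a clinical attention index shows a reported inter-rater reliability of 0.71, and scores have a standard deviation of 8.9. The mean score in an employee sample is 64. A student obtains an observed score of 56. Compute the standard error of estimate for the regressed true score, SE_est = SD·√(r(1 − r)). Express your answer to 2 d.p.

SE_est = 8.9000×√(0.7100×0.2900) ≃ 4.0385

4.04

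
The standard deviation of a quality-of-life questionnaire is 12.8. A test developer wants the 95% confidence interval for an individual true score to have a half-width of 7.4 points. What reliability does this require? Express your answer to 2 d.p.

Required SEM = 7.4 / 1.96 ≈ 3.7755
r = 1 − (SEM / SD)² = 1 − (3.7755 / 12.8)² ≈ 1 − 0.0870 ≈ 0.9130

0.91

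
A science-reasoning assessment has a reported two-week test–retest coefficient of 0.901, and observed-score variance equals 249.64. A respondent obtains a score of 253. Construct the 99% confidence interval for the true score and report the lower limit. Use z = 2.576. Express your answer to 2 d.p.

SD = √249.64 = 15.8000
SEM = 15.8000 * √(1 − 0.9010) = 15.8000 * √0.0990 ≈ 15.8000 * 0.3146 ≈ 4.9714
2.576 * SEM ≈ 12.8062
Lower limit = 253 − 12.8062 ≈ 240.1938

240.19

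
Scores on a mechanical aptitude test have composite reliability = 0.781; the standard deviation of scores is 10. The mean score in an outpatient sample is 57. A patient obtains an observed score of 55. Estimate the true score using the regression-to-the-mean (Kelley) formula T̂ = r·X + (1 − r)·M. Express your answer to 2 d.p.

T̂ = 0.781(55) + 0.219(57) ≈ 55.438

55.44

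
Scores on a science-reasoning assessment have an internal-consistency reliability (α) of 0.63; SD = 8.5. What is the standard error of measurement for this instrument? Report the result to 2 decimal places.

5.17

SEM = 8.500 × √(1 − 0.630) = 8.500 × √0.370 ≃ 8.500 × 0.608 ≃ 5.170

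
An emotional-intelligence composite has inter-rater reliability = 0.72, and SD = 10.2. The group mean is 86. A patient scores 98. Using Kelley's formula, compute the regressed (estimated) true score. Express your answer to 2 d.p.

T̂ = 0.72000(98) + 0.28000(86) ≈ 94.64000

94.64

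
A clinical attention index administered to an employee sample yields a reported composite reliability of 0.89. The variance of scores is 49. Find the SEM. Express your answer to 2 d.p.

SD = √49 = 7.00000
SEM = 7.00000 * √(1 − 0.89000) = 7.00000 * √0.11000 ≈ 7.00000 * 0.33166 ≈ 2.32164

2.32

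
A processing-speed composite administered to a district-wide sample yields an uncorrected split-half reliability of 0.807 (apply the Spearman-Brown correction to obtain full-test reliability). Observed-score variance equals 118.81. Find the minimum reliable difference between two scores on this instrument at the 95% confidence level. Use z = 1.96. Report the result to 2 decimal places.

9.87

SD = √118.81 = 10.9000
Spearman-Brown: r = 2(0.807) / (1 + 0.807) = 1.6140 / 1.8070 ≃ 0.8932
SEM = 10.9000×√(1 − 0.8932) ≃ 3.5623
SE_diff = √2 × SEM ≃ 5.0378
Minimum reliable difference = 1.96 × SE_diff ≃ 1.96 × 5.0378 ≃ 9.8741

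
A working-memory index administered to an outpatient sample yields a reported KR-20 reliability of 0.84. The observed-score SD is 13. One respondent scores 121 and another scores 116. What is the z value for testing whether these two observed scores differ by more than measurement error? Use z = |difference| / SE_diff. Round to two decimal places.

SEM = 13.0000 × √(1 − 0.8400) = 13.0000 × √0.1600 ≃ 13.0000 × 0.4000 ≃ 5.2000
SE_diff = √2 × SEM ≃ 7.3539
z = 5 / 7.3539 ≃ 0.6799

0.68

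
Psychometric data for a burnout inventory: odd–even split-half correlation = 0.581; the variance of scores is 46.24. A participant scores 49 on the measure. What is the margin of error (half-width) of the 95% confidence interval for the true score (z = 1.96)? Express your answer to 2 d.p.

6.86

σ = 46.24^(1/2) = 6.80000
Spearman-Brown: r = 2(0.581) / (1 + 0.581) = 1.16200 / 1.58100 ≈ 0.73498
SEM = 6.80000×√(1 − 0.73498) ≈ 3.50066
Margin = 1.96 × 3.50066 ≈ 6.86129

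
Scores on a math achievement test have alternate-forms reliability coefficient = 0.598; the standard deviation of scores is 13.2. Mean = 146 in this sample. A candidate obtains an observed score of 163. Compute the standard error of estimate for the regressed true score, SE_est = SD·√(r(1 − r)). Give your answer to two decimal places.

6.47

SE_est = SD * √(r(1 − r)) = 13.200 * √0.240 ≈ 13.200 * 0.490 ≈ 6.472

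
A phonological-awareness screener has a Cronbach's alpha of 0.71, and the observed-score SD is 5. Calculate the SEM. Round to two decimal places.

2.69

SEM = 5.0000×√(1 − 0.7100) ≈ 2.6926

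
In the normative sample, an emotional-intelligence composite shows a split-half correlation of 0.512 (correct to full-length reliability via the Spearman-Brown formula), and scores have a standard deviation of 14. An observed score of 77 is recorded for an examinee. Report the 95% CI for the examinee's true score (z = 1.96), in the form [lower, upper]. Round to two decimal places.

Spearman-Brown: r = 2(0.512) / (1 + 0.512) = 1.024 / 1.512 ≃ 0.677
The standard error of measurement is 14.000·√(1 − 0.677) ≃ 14.000·0.568 ≃ 7.954.
Half-width = 1.96·7.954 ≃ 15.589
CI = 77 ± 15.589 → [61.411, 92.589]

[61.41, 92.59]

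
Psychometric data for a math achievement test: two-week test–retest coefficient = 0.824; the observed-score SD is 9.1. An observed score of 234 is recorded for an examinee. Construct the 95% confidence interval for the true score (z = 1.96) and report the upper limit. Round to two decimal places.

SEM = 9.100 · √(1 − 0.824) = 9.100 · √0.176 ≃ 9.100 · 0.420 ≃ 3.818
1.96 · SEM ≃ 7.483
Upper bound: 234 + 7.483 = 241.483

241.48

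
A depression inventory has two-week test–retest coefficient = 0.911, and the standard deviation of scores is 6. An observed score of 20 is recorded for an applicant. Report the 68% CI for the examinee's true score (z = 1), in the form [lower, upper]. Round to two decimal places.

The standard error of measurement is 6.000×√(1 − 0.911) ≈ 6.000×0.298 ≈ 1.790.
Half-width = 1×1.790 ≈ 1.790
Interval: (18.210, 21.790)

[18.21, 21.79]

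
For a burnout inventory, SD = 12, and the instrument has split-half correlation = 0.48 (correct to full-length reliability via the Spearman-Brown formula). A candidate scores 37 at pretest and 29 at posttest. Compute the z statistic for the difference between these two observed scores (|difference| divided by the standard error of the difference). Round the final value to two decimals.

Spearman-Brown: r = 2(0.48) / (1 + 0.48) = 0.960 / 1.480 ≈ 0.649
SEM = 12.000 · √(1 − 0.649) = 12.000 · √0.351 ≈ 12.000 · 0.593 ≈ 7.113
SE_diff = √2 · SEM ≈ 10.059
z = 8 / 10.059 ≈ 0.795

0.80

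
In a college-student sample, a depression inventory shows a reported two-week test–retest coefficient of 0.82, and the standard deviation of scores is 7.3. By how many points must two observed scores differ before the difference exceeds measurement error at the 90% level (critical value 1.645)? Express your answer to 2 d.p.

SEM = 7.300·√(1 − 0.820) ≈ 3.097
Standard error of the difference = 3.097·√2 ≈ 4.380
Minimum reliable difference = 1.645 · SE_diff ≈ 1.645 · 4.380 ≈ 7.205

7.21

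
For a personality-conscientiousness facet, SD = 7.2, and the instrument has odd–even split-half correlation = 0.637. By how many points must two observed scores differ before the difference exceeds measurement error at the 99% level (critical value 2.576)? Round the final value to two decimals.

r_full = 2·0.637 / (1 + 0.637) ≈ 0.77825
The standard error of measurement is 7.20000*√(1 − 0.77825) ≈ 7.20000*0.47090 ≈ 3.39048.
SE_diff = √2 * SEM ≈ 4.79487
Minimum reliable difference = 2.576 * SE_diff ≈ 2.576 * 4.79487 ≈ 12.35157

12.35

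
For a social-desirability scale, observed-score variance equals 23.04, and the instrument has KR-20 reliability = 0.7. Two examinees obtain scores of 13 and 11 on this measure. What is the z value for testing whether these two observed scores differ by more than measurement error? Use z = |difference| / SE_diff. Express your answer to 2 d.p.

0.54

SD = √23.04 = 4.800
SEM = 4.800 · √(1 − 0.700) = 4.800 · √0.300 ≃ 4.800 · 0.548 ≃ 2.629
Standard error of the difference = 2.629·√2 ≃ 3.718
z = 2 / 3.718 ≃ 0.538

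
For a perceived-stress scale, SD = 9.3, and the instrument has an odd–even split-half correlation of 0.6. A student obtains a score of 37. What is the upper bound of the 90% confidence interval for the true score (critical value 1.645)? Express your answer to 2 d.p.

Spearman-Brown: r = 2(0.6) / (1 + 0.6) = 1.200 / 1.600 ≈ 0.750
SEM = 9.300 · √(1 − 0.750) = 9.300 · √0.250 ≈ 9.300 · 0.500 ≈ 4.650
1.645 · SEM ≈ 7.649
Upper limit = 37 + 7.649 ≈ 44.649

44.65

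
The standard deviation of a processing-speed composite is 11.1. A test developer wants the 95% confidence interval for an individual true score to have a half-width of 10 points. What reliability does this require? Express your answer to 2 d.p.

Required SEM = 10 / 1.96 ≃ 5.1020
r = 1 − (5.1020/11.1)² ≃ 1 − 0.2113 ≃ 0.7887

0.79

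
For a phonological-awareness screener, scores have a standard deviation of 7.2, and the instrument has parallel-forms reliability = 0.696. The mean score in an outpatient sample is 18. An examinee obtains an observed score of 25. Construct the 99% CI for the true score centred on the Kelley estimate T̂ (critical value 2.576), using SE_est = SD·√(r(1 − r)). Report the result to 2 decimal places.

Estimated true score = 0.6960·25 + (1 − 0.6960)·18 ≃ 22.8720
SE_est = SD · √(r(1 − r)) = 7.2000 · √0.2116 ≃ 7.2000 · 0.4600 ≃ 3.3119
CI = 22.8720 ± 2.576 · 3.3119 → [14.3406, 31.4034]

[14.34, 31.40]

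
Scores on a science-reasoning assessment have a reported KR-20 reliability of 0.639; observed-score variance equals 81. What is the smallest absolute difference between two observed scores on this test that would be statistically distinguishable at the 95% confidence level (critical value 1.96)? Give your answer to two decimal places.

14.99

SD = √81 = 9.0000
SEM = 9.0000 × √(1 − 0.6390) = 9.0000 × √0.3610 ≈ 9.0000 × 0.6008 ≈ 5.4075
SE_diff = SEM × √2 ≈ 5.4075 × 1.4142 ≈ 7.6474
Smallest detectable difference = 1.96×7.6474 ≈ 14.9888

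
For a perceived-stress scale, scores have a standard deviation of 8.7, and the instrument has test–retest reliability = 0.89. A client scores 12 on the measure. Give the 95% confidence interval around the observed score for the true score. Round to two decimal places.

[6.34, 17.66]

SEM = 8.7000 * √(1 − 0.8900) = 8.7000 * √0.1100 ≈ 8.7000 * 0.3317 ≈ 2.8855
Half-width = 1.96*2.8855 ≈ 5.6555
95% CI: 12 ± 5.6555 = [6.3445, 17.6555]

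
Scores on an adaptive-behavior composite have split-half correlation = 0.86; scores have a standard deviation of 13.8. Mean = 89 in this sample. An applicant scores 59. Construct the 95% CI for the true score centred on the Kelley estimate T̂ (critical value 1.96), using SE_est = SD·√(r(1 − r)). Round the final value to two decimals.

[54.12, 68.39]

Full-length reliability (Spearman-Brown) = 2(0.86)/(1+0.86) ≈ 0.925
T̂ = 0.925(59) + 0.075(89) ≈ 61.258
SE_est = SD · √(r(1 − r)) = 13.800 · √0.070 ≈ 13.800 · 0.264 ≈ 3.641
95% CI: 61.258 ± 7.136 ≈ (54.122, 68.394)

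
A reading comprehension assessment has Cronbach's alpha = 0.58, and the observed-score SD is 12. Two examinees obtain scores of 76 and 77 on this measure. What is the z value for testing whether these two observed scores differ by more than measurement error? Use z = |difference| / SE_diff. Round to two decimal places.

0.09

SEM = 12.0000 * √(1 − 0.5800) = 12.0000 * √0.4200 ≈ 12.0000 * 0.6481 ≈ 7.7769
Standard error of the difference = 7.7769·√2 ≈ 10.9982
z = 1 / 10.9982 ≈ 0.0909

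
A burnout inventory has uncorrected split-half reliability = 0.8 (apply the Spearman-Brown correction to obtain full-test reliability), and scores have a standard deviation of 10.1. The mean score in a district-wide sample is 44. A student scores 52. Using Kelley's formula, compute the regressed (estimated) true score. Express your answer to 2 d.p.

51.11

r_full = 2·0.8 / (1 + 0.8) ≈ 0.889
Estimated true score = 0.889×52 + (1 − 0.889)×44 ≈ 51.111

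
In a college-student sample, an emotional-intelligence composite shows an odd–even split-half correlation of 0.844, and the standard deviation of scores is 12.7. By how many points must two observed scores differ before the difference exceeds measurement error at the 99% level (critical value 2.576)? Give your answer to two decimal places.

r_full = 2·0.844 / (1 + 0.844) ≈ 0.9154
SEM = 12.7000 · √(1 − 0.9154) = 12.7000 · √0.0846 ≈ 12.7000 · 0.2909 ≈ 3.6939
Standard error of the difference = 3.6939·√2 ≈ 5.2240
Minimum reliable difference = 2.576 · SE_diff ≈ 2.576 · 5.2240 ≈ 13.4569

13.46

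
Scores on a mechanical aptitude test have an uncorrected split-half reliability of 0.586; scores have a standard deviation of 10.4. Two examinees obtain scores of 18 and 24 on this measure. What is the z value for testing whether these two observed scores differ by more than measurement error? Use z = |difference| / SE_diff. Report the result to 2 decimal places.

0.80

r_full = 2·0.586 / (1 + 0.586) ≈ 0.739
SEM = 10.400×√(1 − 0.739) ≈ 5.314
SE_diff = √2 × SEM ≈ 7.514
z = |18 − 24| / 7.514 = 6 / 7.514 ≈ 0.798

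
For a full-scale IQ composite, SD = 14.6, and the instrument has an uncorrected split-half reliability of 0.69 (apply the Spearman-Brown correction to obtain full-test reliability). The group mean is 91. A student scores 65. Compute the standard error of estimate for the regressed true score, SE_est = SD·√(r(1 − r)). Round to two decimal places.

5.65

r_full = 2·0.69 / (1 + 0.69) ≃ 0.8166
SE_est = SD × √(r(1 − r)) = 14.6000 × √0.1498 ≃ 14.6000 × 0.3870 ≃ 5.6505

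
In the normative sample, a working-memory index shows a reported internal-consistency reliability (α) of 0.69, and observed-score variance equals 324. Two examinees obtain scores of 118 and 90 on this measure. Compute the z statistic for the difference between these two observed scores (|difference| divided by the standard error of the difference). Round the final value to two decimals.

SD = √324 ≈ 18.0000
The standard error of measurement is 18.0000·√(1 − 0.6900) ≈ 18.0000·0.5568 ≈ 10.0220.
SE_diff = √2 · SEM ≈ 14.1732
z = |118 − 90| / 14.1732 = 28 / 14.1732 ≈ 1.9756

1.98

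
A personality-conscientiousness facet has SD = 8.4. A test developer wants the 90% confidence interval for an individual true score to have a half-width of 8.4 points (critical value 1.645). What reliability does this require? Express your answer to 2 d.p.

0.63

SEM needed = half-width / z = 8.4/1.645 ≈ 5.1064
r = 1 − (5.1064/8.4)² ≈ 1 − 0.3695 ≈ 0.6305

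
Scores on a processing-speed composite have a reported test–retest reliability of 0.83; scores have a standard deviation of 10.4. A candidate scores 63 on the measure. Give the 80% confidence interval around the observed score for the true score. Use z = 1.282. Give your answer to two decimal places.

[57.50, 68.50]

SEM = 10.4000*√(1 − 0.8300) ≈ 4.2880
1.282 * SEM ≈ 5.4973
Interval: (57.5027, 68.4973)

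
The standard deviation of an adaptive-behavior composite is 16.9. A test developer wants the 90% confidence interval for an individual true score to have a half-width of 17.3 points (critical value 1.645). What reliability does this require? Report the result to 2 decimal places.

Required SEM = 17.3 / 1.645 ≃ 10.517
Required reliability = 1 − (SEM/SD)² = 1 − 0.387 ≃ 0.613

0.61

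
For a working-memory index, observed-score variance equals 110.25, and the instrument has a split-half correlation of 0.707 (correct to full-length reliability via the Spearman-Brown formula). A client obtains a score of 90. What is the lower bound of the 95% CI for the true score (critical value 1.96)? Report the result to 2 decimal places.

81.47

SD = √110.25 = 10.500
Spearman-Brown: r = 2(0.707) / (1 + 0.707) = 1.414 / 1.707 ≈ 0.828
SEM = 10.500*√(1 − 0.828) ≈ 4.350
Margin = 1.96 * 4.350 ≈ 8.526
Lower limit = 90 − 8.526 ≈ 81.474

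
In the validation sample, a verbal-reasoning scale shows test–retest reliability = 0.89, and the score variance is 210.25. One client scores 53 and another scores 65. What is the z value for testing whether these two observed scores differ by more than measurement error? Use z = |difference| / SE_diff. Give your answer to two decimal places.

SD = √210.25 ≈ 14.5000
SEM = 14.5000×√(1 − 0.8900) ≈ 4.8091
SE_diff = √2 × SEM ≈ 6.8011
z = |53 − 65| / 6.8011 = 12 / 6.8011 ≈ 1.7644

1.76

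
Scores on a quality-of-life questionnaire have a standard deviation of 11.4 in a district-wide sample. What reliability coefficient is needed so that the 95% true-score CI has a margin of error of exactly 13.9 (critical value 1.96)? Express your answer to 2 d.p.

Required SEM = 13.9 / 1.96 ≈ 7.09184
r = 1 − (7.09184/11.4)² ≈ 1 − 0.38700 ≈ 0.61300

0.61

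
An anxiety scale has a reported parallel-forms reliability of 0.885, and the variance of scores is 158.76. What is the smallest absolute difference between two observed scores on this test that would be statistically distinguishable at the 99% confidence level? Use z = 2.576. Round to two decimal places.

SD = √158.76 = 12.600
SEM = 12.600·√(1 − 0.885) ≈ 4.273
SE_diff = SEM · √2 ≈ 4.273 · 1.414 ≈ 6.043
Smallest detectable difference = 2.576·6.043 ≈ 15.566

15.57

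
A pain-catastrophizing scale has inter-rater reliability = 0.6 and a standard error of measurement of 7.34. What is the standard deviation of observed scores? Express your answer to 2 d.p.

SD = SEM / √(1 − r) = 7.34 / √0.400 ≃ 7.34 / 0.632 ≃ 11.606

11.61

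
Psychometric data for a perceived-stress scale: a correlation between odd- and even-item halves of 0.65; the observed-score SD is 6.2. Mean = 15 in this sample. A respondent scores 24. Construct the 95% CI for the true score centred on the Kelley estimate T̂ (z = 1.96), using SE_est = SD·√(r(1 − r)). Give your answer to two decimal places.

[17.12, 27.06]

Spearman-Brown: r = 2(0.65) / (1 + 0.65) = 1.300 / 1.650 ≃ 0.788
Estimated true score = 0.788·24 + (1 − 0.788)·15 ≃ 22.091
SE_est = SD · √(r(1 − r)) = 6.200 · √0.167 ≃ 6.200 · 0.409 ≃ 2.535
CI = 22.091 ± 1.96 · 2.535 → [17.123, 27.059]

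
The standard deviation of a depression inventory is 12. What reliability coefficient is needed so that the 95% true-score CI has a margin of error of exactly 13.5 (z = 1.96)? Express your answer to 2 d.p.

0.67

SEM needed = half-width / z = 13.5/1.96 ≈ 6.888
Required reliability = 1 − (SEM/SD)² = 1 − 0.329 ≈ 0.671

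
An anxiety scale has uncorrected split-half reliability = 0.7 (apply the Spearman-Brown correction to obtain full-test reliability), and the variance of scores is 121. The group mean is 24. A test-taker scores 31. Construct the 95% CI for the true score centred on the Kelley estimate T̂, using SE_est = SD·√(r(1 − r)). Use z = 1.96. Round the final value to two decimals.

[21.55, 37.98]

σ = 121^(1/2) = 11.0000
Full-length reliability (Spearman-Brown) = 2(0.7)/(1+0.7) ≃ 0.8235
T̂ = r·X + (1 − r)·M = 0.8235×31 + 0.1765×24 ≃ 25.5294 + 4.2353 ≃ 29.7647
SE_est = SD × √(r(1 − r)) = 11.0000 × √0.1453 ≃ 11.0000 × 0.3812 ≃ 4.1934
CI = 29.7647 ± 1.96 × 4.1934 → [21.5456, 37.9838]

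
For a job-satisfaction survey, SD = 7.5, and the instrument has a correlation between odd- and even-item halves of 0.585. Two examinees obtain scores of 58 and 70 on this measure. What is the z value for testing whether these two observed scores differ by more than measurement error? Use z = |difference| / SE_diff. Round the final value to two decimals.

2.21

r_full = 2·0.585 / (1 + 0.585) ≈ 0.738
SEM = 7.500 * √(1 − 0.738) = 7.500 * √0.262 ≈ 7.500 * 0.512 ≈ 3.838
SE_diff = SEM * √2 ≈ 3.838 * 1.414 ≈ 5.427
z = |58 − 70| / 5.427 = 12 / 5.427 ≈ 2.211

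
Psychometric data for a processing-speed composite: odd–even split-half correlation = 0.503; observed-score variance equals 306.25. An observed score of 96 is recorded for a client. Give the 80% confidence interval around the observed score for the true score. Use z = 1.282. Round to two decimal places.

SD = √306.25 = 17.5000
Spearman-Brown: r = 2(0.503) / (1 + 0.503) = 1.0060 / 1.5030 ≃ 0.6693
SEM = 17.5000×√(1 − 0.6693) ≃ 10.0632
Margin = 1.282 × 10.0632 ≃ 12.9010
80% CI: 96 ± 12.9010 = [83.0990, 108.9010]

[83.10, 108.90]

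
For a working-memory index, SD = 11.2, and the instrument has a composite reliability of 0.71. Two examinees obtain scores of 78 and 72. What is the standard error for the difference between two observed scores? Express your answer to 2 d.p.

SEM = 11.2000×√(1 − 0.7100) ≈ 6.0314
SE_diff = √2 × SEM ≈ 8.5297

8.53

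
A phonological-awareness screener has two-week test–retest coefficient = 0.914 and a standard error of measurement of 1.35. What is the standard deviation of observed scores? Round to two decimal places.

4.60

σ = SEM·(1 − r)^(−1/2) ≃ 1.35·3.410 ≃ 4.603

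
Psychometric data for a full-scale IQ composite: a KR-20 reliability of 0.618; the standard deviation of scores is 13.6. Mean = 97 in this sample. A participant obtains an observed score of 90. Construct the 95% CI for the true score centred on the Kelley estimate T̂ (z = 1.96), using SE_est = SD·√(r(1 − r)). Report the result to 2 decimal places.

[79.72, 105.63]

T̂ = 0.6180(90) + 0.3820(97) ≈ 92.6740
SE_est = SD · √(r(1 − r)) = 13.6000 · √0.2361 ≈ 13.6000 · 0.4859 ≈ 6.6079
95% CI: 92.6740 ± 12.9515 ≈ (79.7225, 105.6255)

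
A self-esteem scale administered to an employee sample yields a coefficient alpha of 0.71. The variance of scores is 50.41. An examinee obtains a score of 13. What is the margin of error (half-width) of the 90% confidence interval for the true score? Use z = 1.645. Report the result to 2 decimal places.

σ = 50.41^(1/2) = 7.10000
SEM = 7.10000·√(1 − 0.71000) ≈ 3.82347
1.645 · SEM ≈ 6.28960

6.29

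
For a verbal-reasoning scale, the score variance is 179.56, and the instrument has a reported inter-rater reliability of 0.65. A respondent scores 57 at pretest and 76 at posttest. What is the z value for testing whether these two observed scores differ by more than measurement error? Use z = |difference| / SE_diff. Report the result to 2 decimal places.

SD = √179.56 = 13.4000
The standard error of measurement is 13.4000·√(1 − 0.6500) ≈ 13.4000·0.5916 ≈ 7.9275.
Standard error of the difference = 7.9275·√2 ≈ 11.2112
z = |57 − 76| / 11.2112 = 19 / 11.2112 ≈ 1.6947

1.69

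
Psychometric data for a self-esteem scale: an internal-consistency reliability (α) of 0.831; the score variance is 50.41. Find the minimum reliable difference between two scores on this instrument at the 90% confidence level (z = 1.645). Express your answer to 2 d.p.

6.79

SD = √50.41 = 7.100
SEM = 7.100 · √(1 − 0.831) = 7.100 · √0.169 ≈ 7.100 · 0.411 ≈ 2.919
Standard error of the difference = 2.919·√2 ≈ 4.128
Smallest detectable difference = 1.645·4.128 ≈ 6.790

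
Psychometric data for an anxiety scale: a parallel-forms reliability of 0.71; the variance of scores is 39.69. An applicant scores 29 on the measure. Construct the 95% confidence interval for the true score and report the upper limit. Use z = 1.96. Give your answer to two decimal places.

35.65

σ = 39.69^(1/2) = 6.300
SEM = 6.300 × √(1 − 0.710) = 6.300 × √0.290 ≃ 6.300 × 0.539 ≃ 3.393
Half-width = 1.96×3.393 ≃ 6.650
Upper bound: 29 + 6.650 = 35.650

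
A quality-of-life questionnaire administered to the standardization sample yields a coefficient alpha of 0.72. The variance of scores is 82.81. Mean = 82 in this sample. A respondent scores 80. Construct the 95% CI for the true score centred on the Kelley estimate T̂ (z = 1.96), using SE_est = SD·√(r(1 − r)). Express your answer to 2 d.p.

[72.55, 88.57]

SD = √82.81 = 9.100
T̂ = 0.720(80) + 0.280(82) ≈ 80.560
SE_est = SD * √(r(1 − r)) = 9.100 * √0.202 ≈ 9.100 * 0.449 ≈ 4.086
CI = 80.560 ± 1.96 * 4.086 → [72.552, 88.568]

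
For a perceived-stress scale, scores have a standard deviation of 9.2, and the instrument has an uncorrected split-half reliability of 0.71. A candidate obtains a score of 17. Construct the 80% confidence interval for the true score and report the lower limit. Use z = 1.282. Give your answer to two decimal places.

12.14

Full-length reliability (Spearman-Brown) = 2(0.71)/(1+0.71) ≈ 0.8304
SEM = 9.2000·√(1 − 0.8304) ≈ 3.7887
1.282 · SEM ≈ 4.8571
Lower limit = 17 − 4.8571 ≈ 12.1429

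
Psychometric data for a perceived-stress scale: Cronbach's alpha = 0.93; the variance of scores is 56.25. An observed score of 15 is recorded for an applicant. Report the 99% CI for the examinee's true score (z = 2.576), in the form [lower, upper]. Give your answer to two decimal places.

[9.89, 20.11]

SD = √56.25 = 7.5000
The standard error of measurement is 7.5000*√(1 − 0.9300) ≃ 7.5000*0.2646 ≃ 1.9843.
Margin = 2.576 * 1.9843 ≃ 5.1116
CI = 15 ± 5.1116 → [9.8884, 20.1116]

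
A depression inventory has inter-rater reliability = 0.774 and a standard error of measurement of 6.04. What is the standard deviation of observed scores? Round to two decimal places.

12.71

σ = SEM·(1 − r)^(−1/2) ≈ 6.04×2.10352 ≈ 12.70524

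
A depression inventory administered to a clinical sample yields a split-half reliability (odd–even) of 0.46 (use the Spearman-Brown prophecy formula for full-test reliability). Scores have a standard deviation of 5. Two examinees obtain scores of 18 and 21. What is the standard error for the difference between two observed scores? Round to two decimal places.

Spearman-Brown: r = 2(0.46) / (1 + 0.46) = 0.9200 / 1.4600 ≃ 0.6301
SEM = 5.0000 × √(1 − 0.6301) = 5.0000 × √0.3699 ≃ 5.0000 × 0.6082 ≃ 3.0408
SE_diff = SEM × √2 ≃ 3.0408 × 1.4142 ≃ 4.3004

4.30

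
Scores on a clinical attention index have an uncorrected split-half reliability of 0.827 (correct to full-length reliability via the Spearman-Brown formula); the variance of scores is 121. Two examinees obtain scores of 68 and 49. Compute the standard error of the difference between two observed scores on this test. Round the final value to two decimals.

SD = √121 ≈ 11.000
Spearman-Brown: r = 2(0.827) / (1 + 0.827) = 1.654 / 1.827 ≈ 0.905
SEM = 11.000*√(1 − 0.905) ≈ 3.385
SE_diff = SEM * √2 ≈ 3.385 * 1.414 ≈ 4.787

4.79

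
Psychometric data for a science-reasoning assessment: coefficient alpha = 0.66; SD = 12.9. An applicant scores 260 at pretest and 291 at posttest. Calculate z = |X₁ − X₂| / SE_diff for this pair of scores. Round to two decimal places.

2.91

SEM = 12.90000 × √(1 − 0.66000) = 12.90000 × √0.34000 ≈ 12.90000 × 0.58310 ≈ 7.52193
SE_diff = √2 × SEM ≈ 10.63761
z = |260 − 291| / 10.63761 = 31 / 10.63761 ≈ 2.91419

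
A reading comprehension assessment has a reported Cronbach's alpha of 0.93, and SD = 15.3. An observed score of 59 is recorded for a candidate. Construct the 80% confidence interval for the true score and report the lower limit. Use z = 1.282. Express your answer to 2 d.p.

53.81

SEM = 15.3000*√(1 − 0.9300) ≈ 4.0480
Margin = 1.282 * 4.0480 ≈ 5.1895
Lower bound: 59 − 5.1895 = 53.8105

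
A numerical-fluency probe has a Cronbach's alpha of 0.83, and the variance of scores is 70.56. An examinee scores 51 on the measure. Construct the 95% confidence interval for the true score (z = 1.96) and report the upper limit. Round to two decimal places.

σ = 70.56^(1/2) = 8.4000
SEM = 8.4000 * √(1 − 0.8300) = 8.4000 * √0.1700 ≈ 8.4000 * 0.4123 ≈ 3.4634
Half-width = 1.96*3.4634 ≈ 6.7883
Upper limit = 51 + 6.7883 ≈ 57.7883

57.79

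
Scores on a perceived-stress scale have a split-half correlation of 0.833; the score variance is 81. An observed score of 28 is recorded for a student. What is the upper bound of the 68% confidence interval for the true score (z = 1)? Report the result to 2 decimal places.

30.72

σ = 81^(1/2) = 9.0000
Full-length reliability (Spearman-Brown) = 2(0.833)/(1+0.833) ≃ 0.9089
SEM = 9.0000 × √(1 − 0.9089) = 9.0000 × √0.0911 ≃ 9.0000 × 0.3018 ≃ 2.7166
1 × SEM ≃ 2.7166
Upper bound: 28 + 2.7166 = 30.7166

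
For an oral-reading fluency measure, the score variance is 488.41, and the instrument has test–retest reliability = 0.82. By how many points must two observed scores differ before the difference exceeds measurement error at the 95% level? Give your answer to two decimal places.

SD = √488.41 ≈ 22.1000
SEM = 22.1000 * √(1 − 0.8200) = 22.1000 * √0.1800 ≈ 22.1000 * 0.4243 ≈ 9.3762
SE_diff = SEM * √2 ≈ 9.3762 * 1.4142 ≈ 13.2600
Minimum reliable difference = 1.96 * SE_diff ≈ 1.96 * 13.2600 ≈ 25.9896

25.99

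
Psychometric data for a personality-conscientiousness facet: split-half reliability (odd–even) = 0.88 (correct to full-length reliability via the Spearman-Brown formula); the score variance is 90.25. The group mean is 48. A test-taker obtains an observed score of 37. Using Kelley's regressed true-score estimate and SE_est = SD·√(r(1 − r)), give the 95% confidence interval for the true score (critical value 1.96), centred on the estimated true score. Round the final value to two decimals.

σ = 90.25^(1/2) = 9.50000
Spearman-Brown: r = 2(0.88) / (1 + 0.88) = 1.76000 / 1.88000 ≃ 0.93617
T̂ = 0.93617(37) + 0.06383(48) ≃ 37.70213
SE_est = SD × √(r(1 − r)) = 9.50000 × √0.05976 ≃ 9.50000 × 0.24445 ≃ 2.32227
CI = 37.70213 ± 1.96 × 2.32227 → [33.15048, 42.25378]

[33.15, 42.25]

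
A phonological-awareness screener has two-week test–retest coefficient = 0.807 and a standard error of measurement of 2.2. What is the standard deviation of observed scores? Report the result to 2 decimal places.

5.01

SD = SEM / √(1 − r) = 2.2 / √0.193 ≈ 2.2 / 0.439 ≈ 5.008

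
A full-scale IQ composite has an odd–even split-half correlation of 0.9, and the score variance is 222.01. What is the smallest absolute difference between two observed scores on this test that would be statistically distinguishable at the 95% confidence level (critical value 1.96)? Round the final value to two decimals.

SD = √222.01 ≃ 14.900
r_full = 2·0.9 / (1 + 0.9) ≃ 0.947
SEM = 14.900 · √(1 − 0.947) = 14.900 · √0.053 ≃ 14.900 · 0.229 ≃ 3.418
SE_diff = √2 · SEM ≃ 4.834
Smallest detectable difference = 1.96·4.834 ≃ 9.475

9.48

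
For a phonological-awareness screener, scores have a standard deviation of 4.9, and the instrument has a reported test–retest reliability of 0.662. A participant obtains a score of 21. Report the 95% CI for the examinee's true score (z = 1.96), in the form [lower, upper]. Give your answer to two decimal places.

[15.42, 26.58]

SEM = 4.90000 · √(1 − 0.66200) = 4.90000 · √0.33800 ≃ 4.90000 · 0.58138 ≃ 2.84875
Margin = 1.96 · 2.84875 ≃ 5.58355
Interval: (15.41645, 26.58355)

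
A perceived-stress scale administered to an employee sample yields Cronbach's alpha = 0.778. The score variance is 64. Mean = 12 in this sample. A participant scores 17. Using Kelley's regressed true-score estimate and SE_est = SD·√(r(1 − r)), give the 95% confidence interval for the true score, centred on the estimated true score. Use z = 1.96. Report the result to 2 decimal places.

[9.37, 22.41]

SD = √64 ≈ 8.0000
Estimated true score = 0.7780*17 + (1 − 0.7780)*12 ≈ 15.8900
SE_est = 8.0000·√[r(1 − r)] ≈ 3.3247
95% CI: 15.8900 ± 6.5165 ≈ (9.3735, 22.4065)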